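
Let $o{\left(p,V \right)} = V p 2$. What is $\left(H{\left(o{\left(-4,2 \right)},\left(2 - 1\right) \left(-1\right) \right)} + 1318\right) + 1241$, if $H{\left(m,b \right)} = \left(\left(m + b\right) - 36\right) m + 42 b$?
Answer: $3365$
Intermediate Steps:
$o{\left(p,V \right)} = 2 V p$
$H{\left(m,b \right)} = 42 b + m \left(-36 + b + m\right)$ ($H{\left(m,b \right)} = \left(\left(b + m\right) - 36\right) m + 42 b = \left(-36 + b + m\right) m + 42 b = m \left(-36 + b + m\right) + 42 b = 42 b + m \left(-36 + b + m\right)$)
$\left(H{\left(o{\left(-4,2 \right)},\left(2 - 1\right) \left(-1\right) \right)} + 1318\right) + 1241 = \left(\left(\left(2 \cdot 2 \left(-4\right)\right)^{2} - 36 \cdot 2 \cdot 2 \left(-4\right) + 42 \left(2 - 1\right) \left(-1\right) + \left(2 - 1\right) \left(-1\right) 2 \cdot 2 \left(-4\right)\right) + 1318\right) + 1241 = \left(\left(\left(-16\right)^{2} - -576 + 42 \cdot 1 \left(-1\right) + 1 \left(-1\right) \left(-16\right)\right) + 1318\right) + 1241 = \left(\left(256 + 576 + 42 \left(-1\right) - -16\right) + 1318\right) + 1241 = \left(\left(256 + 576 - 42 + 16\right) + 1318\right) + 1241 = \left(806 + 1318\right) + 1241 = 2124 + 1241 = 3365$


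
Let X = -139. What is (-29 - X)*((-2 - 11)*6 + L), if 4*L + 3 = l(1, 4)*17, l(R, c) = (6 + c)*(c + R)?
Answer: 29425/2 ≈ 14713.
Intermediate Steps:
l(R, c) = (6 + c)*(R + c)
L = 847/4 (L = -¾ + ((4² + 6*1 + 6*4 + 1*4)*17)/4 = -¾ + ((16 + 6 + 24 + 4)*17)/4 = -¾ + (50*17)/4 = -¾ + (¼)*850 = -¾ + 425/2 = 847/4 ≈ 211.75)
(-29 - X)*((-2 - 11)*6 + L) = (-29 - 1*(-139))*((-2 - 11)*6 + 847/4) = (-29 + 139)*(-13*6 + 847/4) = 110*(-78 + 847/4) = 110*(535/4) = 29425/2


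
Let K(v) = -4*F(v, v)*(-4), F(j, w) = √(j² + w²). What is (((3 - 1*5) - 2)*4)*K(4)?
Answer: -1024*√2 ≈ -1448.2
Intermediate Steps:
K(v) = 16*√2*√(v²) (K(v) = -4*√(v² + v²)*(-4) = -4*√2*√(v²)*(-4) = 16*√2*√(v²))
(((3 - 1*5) - 2)*4)*K(4) = (((3 - 1*5) - 2)*4)*(16*√2*√(4²)) = (((3 - 5) - 2)*4)*(16*√2*√16) = ((-2 - 2)*4)*(16*√2*4) = (-4*4)*(64*√2) = -1024*√2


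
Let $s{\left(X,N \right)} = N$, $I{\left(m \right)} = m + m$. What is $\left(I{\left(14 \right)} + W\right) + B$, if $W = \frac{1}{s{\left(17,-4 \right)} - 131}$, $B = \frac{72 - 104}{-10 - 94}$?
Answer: $\frac{49667}{1755} \approx 28.3$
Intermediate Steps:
$I{\left(m \right)} = 2 m$
$B = \frac{4}{13}$ ($B = - \frac{32}{-104} = \left(-32\right) \left(- \frac{1}{104}\right) = \frac{4}{13} \approx 0.30769$)
$W = - \frac{1}{135}$ ($W = \frac{1}{-4 - 131} = \frac{1}{-135} = - \frac{1}{135} \approx -0.0074074$)
$\left(I{\left(14 \right)} + W\right) + B = \left(2 \cdot 14 - \frac{1}{135}\right) + \frac{4}{13} = \left(28 - \frac{1}{135}\right) + \frac{4}{13} = \frac{3779}{135} + \frac{4}{13} = \frac{49667}{1755}$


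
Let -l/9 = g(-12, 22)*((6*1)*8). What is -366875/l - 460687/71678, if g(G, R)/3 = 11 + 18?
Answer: 4491203021/1346972976 ≈ 3.3343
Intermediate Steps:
g(G, R) = 87 (g(G, R) = 3*(11 + 18) = 3*29 = 87)
l = -37584 (l = -783*(6*1)*8 = -783*6*8 = -783*48 = -9*4176 = -37584)
-366875/l - 460687/71678 = -366875/(-37584) - 460687/71678 = -366875*(-1/37584) - 460687*1/71678 = 366875/37584 - 460687/71678 = 4491203021/1346972976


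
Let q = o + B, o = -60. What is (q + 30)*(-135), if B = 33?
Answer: -405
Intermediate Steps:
q = -27 (q = -60 + 33 = -27)
(q + 30)*(-135) = (-27 + 30)*(-135) = 3*(-135) = -405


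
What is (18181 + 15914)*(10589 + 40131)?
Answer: 1729298400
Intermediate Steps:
(18181 + 15914)*(10589 + 40131) = 34095*50720 = 1729298400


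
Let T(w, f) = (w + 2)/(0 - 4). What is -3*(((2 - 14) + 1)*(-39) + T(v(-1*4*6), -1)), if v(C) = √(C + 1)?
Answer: -2571/2 + 3*I*√23/4 ≈ -1285.5 + 3.5969*I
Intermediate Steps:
v(C) = √(1 + C)
T(w, f) = -½ - w/4 (T(w, f) = (2 + w)/(-4) = (2 + w)*(-¼) = -½ - w/4)
-3*(((2 - 14) + 1)*(-39) + T(v(-1*4*6), -1)) = -3*(((2 - 14) + 1)*(-39) + (-½ - √(1 - 1*4*6)/4)) = -3*((-12 + 1)*(-39) + (-½ - √(1 - 4*6)/4)) = -3*(-11*(-39) + (-½ - √(1 - 24)/4)) = -3*(429 + (-½ - I*√23/4)) = -3*(857/2 - I*√23/4) = -2571/2 + 3*I*√23/4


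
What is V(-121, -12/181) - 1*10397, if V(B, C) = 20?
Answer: -10377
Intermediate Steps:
V(-121, -12/181) - 1*10397 = 20 - 1*10397 = 20 - 10397 = -10377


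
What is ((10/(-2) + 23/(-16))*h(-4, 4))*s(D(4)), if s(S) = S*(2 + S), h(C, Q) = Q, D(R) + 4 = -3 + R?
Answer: -309/4 ≈ -77.250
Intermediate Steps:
D(R) = -7 + R (D(R) = -4 + (-3 + R) = -7 + R)
((10/(-2) + 23/(-16))*h(-4, 4))*s(D(4)) = ((10/(-2) + 23/(-16))*4)*((-7 + 4)*(2 + (-7 + 4))) = ((10*(-1/2) + 23*(-1/16))*4)*(-3*(2 - 3)) = ((-5 - 23/16)*4)*(-3*(-1)) = -103/16*4*3 = -103/4*3 = -309/4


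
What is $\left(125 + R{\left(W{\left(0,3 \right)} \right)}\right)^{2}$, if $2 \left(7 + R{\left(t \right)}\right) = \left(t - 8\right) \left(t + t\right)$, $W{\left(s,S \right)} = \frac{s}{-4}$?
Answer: $13924$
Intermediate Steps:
$W{\left(s,S \right)} = - \frac{s}{4}$ ($W{\left(s,S \right)} = s \left(- \frac{1}{4}\right) = - \frac{s}{4}$)
$R{\left(t \right)} = -7 + t \left(-8 + t\right)$ ($R{\left(t \right)} = -7 + \frac{\left(t - 8\right) \left(t + t\right)}{2} = -7 + \frac{\left(-8 + t\right) 2 t}{2} = -7 + \frac{2 t \left(-8 + t\right)}{2} = -7 + t \left(-8 + t\right)$)
$\left(125 + R{\left(W{\left(0,3 \right)} \right)}\right)^{2} = \left(125 - \left(7 + 0 + 8 \left(- \frac{1}{4}\right) 0\right)\right)^{2} = \left(125 - \left(7 - 0^{2}\right)\right)^{2} = \left(125 + \left(-7 + 0 + 0\right)\right)^{2} = \left(125 - 7\right)^{2} = 118^{2} = 13924$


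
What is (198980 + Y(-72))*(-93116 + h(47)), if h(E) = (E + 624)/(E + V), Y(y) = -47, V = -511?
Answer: -8595197669835/464 ≈ -1.8524e+10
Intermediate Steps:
h(E) = (624 + E)/(-511 + E) (h(E) = (E + 624)/(E - 511) = (624 + E)/(-511 + E))
(198980 + Y(-72))*(-93116 + h(47)) = (198980 - 47)*(-93116 + (624 + 47)/(-511 + 47)) = 198933*(-93116 + 671/(-464)) = 198933*(-93116 - 1/464*671) = 198933*(-93116 - 671/464) = 198933*(-43206495/464) = -8595197669835/464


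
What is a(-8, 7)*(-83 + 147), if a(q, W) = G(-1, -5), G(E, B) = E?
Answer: -64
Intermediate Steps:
a(q, W) = -1
a(-8, 7)*(-83 + 147) = -(-83 + 147) = -1*64 = -64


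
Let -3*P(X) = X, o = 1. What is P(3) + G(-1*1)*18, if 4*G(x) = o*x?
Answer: -11/2 ≈ -5.5000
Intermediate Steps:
P(X) = -X/3
G(x) = x/4 (G(x) = (1*x)/4 = x/4)
P(3) + G(-1*1)*18 = -⅓*3 + ((-1*1)/4)*18 = -1 + ((¼)*(-1))*18 = -1 - ¼*18 = -1 - 9/2 = -11/2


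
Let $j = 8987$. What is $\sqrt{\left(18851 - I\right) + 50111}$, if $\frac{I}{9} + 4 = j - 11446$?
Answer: $\sqrt{91129} \approx 301.88$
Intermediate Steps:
$I = -22167$ ($I = -36 + 9 \left(8987 - 11446\right) = -36 + 9 \left(-2459\right) = -36 - 22131 = -22167$)
$\sqrt{\left(18851 - I\right) + 50111} = \sqrt{\left(18851 - -22167\right) + 50111} = \sqrt{\left(18851 + 22167\right) + 50111} = \sqrt{41018 + 50111} = \sqrt{91129}$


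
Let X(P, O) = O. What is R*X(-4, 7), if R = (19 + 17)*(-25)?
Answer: -6300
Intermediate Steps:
R = -900 (R = 36*(-25) = -900)
R*X(-4, 7) = -900*7 = -6300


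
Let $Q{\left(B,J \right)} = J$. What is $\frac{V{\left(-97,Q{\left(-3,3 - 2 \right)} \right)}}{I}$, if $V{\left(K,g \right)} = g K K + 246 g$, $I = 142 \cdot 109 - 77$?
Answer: $\frac{9655}{15401} \approx 0.62691$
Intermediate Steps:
$I = 15401$ ($I = 15478 - 77 = 15401$)
$V{\left(K,g \right)} = 246 g + g K^{2}$ ($V{\left(K,g \right)} = K g K + 246 g = g K^{2} + 246 g = 246 g + g K^{2}$)
$\frac{V{\left(-97,Q{\left(-3,3 - 2 \right)} \right)}}{I} = \frac{\left(3 - 2\right) \left(246 + \left(-97\right)^{2}\right)}{15401} = 1 \left(246 + 9409\right) \frac{1}{15401} = 1 \cdot 9655 \cdot \frac{1}{15401} = 9655 \cdot \frac{1}{15401} = \frac{9655}{15401}$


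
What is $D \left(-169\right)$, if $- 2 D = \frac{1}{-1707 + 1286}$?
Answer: $- \frac{169}{842} \approx -0.20071$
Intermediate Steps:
$D = \frac{1}{842}$ ($D = - \frac{1}{2 \left(-1707 + 1286\right)} = - \frac{1}{2 \left(-421\right)} = \left(- \frac{1}{2}\right) \left(- \frac{1}{421}\right) = \frac{1}{842} \approx 0.0011876$)
$D \left(-169\right) = \frac{1}{842} \left(-169\right) = - \frac{169}{842}$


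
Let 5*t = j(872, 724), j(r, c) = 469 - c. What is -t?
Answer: 51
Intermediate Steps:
t = -51 (t = (469 - 1*724)/5 = (469 - 724)/5 = (1/5)*(-255) = -51)
-t = -1*(-51) = 51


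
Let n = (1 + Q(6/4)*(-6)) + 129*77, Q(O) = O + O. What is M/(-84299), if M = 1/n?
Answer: -1/835908884 ≈ -1.1963e-9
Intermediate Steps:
Q(O) = 2*O
n = 9916 (n = (1 + (2*(6/4))*(-6)) + 129*77 = (1 + (2*(6*(¼)))*(-6)) + 9933 = (1 + (2*(3/2))*(-6)) + 9933 = (1 + 3*(-6)) + 9933 = (1 - 18) + 9933 = -17 + 9933 = 9916)
M = 1/9916 ≈ 0.00010085
M/(-84299) = (1/9916)/(-84299) = (1/9916)*(-1/84299) = -1/835908884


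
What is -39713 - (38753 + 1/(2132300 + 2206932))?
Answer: -340482178113/4339232 ≈ -78466.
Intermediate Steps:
-39713 - (38753 + 1/(2132300 + 2206932)) = -39713 - (38753 + 1/4339232) = -39713 - 1*168158257697/4339232 = -39713 - 168158257697/4339232 = -340482178113/4339232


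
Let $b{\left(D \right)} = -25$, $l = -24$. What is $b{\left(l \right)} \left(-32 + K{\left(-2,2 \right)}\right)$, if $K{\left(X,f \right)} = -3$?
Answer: $875$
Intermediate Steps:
$b{\left(l \right)} \left(-32 + K{\left(-2,2 \right)}\right) = - 25 \left(-32 - 3\right) = \left(-25\right) \left(-35\right) = 875$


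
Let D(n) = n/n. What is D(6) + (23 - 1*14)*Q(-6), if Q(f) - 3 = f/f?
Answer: 37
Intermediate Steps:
D(n) = 1
Q(f) = 4 (Q(f) = 3 + f/f = 3 + 1 = 4)
D(6) + (23 - 1*14)*Q(-6) = 1 + (23 - 1*14)*4 = 1 + (23 - 14)*4 = 1 + 9*4 = 1 + 36 = 37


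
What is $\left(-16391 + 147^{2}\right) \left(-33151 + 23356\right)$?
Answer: $-51110310$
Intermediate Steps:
$\left(-16391 + 147^{2}\right) \left(-33151 + 23356\right) = \left(-16391 + 21609\right) \left(-9795\right) = 5218 \left(-9795\right) = -51110310$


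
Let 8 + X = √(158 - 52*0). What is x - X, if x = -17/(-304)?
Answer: 2449/304 - √158 ≈ -4.5139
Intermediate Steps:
X = -8 + √158 (X = -8 + √(158 - 52*0) = -8 + √(158 + 0) = -8 + √158 ≈ 4.5698)
x = 17/304 (x = -17*(-1/304) = 17/304 ≈ 0.055921)
x - X = 17/304 - (-8 + √158) = 17/304 + (8 - √158) = 2449/304 - √158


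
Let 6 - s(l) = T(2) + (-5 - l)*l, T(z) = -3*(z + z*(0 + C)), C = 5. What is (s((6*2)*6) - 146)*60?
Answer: 326400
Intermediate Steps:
T(z) = -18*z (T(z) = -3*(z + z*(0 + 5)) = -3*(z + z*5) = -3*(z + 5*z) = -18*z)
s(l) = 42 - l*(-5 - l) (s(l) = 6 - (-18*2 + (-5 - l)*l) = 6 - (-36 + l*(-5 - l)) = 6 + (36 - l*(-5 - l)) = 42 - l*(-5 - l))
(s((6*2)*6) - 146)*60 = ((42 + ((6*2)*6)**2 + 5*((6*2)*6)) - 146)*60 = ((42 + (12*6)**2 + 5*(12*6)) - 146)*60 = ((42 + 72**2 + 5*72) - 146)*60 = ((42 + 5184 + 360) - 146)*60 = (5586 - 146)*60 = 5440*60 = 326400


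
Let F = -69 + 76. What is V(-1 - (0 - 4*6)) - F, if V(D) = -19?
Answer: -26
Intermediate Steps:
F = 7
V(-1 - (0 - 4*6)) - F = -19 - 1*7 = -19 - 7 = -26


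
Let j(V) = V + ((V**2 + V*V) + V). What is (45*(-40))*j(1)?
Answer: -7200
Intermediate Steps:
j(V) = 2*V + 2*V**2 (j(V) = V + ((V**2 + V**2) + V) = V + (2*V**2 + V) = V + (V + 2*V**2) = 2*V + 2*V**2)
(45*(-40))*j(1) = (45*(-40))*(2*1*(1 + 1)) = -3600*2 = -1800*4 = -7200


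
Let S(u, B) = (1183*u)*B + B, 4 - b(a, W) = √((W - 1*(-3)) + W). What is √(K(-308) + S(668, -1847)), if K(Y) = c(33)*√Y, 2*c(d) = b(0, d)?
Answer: √(-1459582515 + I*√77*(4 - √69)) ≈ 0.e-4 - 38205.0*I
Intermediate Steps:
b(a, W) = 4 - √(3 + 2*W) (b(a, W) = 4 - √((W - 1*(-3)) + W) = 4 - √((W + 3) + W) = 4 - √((3 + W) + W) = 4 - √(3 + 2*W))
c(d) = 2 - √(3 + 2*d)/2 (c(d) = (4 - √(3 + 2*d))/2 = 2 - √(3 + 2*d)/2)
S(u, B) = B + 1183*B*u (S(u, B) = 1183*B*u + B = B + 1183*B*u)
K(Y) = √Y*(2 - √69/2) (K(Y) = (2 - √(3 + 2*33)/2)*√Y = (2 - √(3 + 66)/2)*√Y = (2 - √69/2)*√Y = √Y*(2 - √69/2))
√(K(-308) + S(668, -1847)) = √(√(-308)*(4 - √69)/2 - 1847*(1 + 1183*668)) = √((2*I*√77)*(4 - √69)/2 - 1847*(1 + 790244)) = √(I*√77*(4 - √69) - 1847*790245) = √(I*√77*(4 - √69) - 1459582515) = √(-1459582515 + I*√77*(4 - √69))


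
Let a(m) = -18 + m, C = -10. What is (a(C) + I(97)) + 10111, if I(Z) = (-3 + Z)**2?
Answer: 18919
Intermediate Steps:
(a(C) + I(97)) + 10111 = ((-18 - 10) + (-3 + 97)**2) + 10111 = (-28 + 94**2) + 10111 = (-28 + 8836) + 10111 = 8808 + 10111 = 18919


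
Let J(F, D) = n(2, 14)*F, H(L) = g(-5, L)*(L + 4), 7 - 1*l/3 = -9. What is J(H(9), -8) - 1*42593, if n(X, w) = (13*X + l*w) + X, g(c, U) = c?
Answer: -88093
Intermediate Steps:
l = 48 (l = 21 - 3*(-9) = 21 + 27 = 48)
n(X, w) = 14*X + 48*w (n(X, w) = (13*X + 48*w) + X = 14*X + 48*w)
H(L) = -20 - 5*L (H(L) = -5*(L + 4) = -5*(4 + L) = -20 - 5*L)
J(F, D) = 700*F (J(F, D) = (14*2 + 48*14)*F = (28 + 672)*F = 700*F)
J(H(9), -8) - 1*42593 = 700*(-20 - 5*9) - 1*42593 = 700*(-20 - 45) - 42593 = 700*(-65) - 42593 = -45500 - 42593 = -88093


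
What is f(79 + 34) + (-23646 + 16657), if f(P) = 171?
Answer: -6818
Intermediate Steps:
f(79 + 34) + (-23646 + 16657) = 171 + (-23646 + 16657) = 171 - 6989 = -6818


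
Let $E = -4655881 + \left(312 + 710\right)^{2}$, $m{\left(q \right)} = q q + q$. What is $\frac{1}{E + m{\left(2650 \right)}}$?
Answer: $\frac{1}{3413753} \approx 2.9293 \cdot 10^{-7}$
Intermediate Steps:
$m{\left(q \right)} = q + q^{2}$ ($m{\left(q \right)} = q^{2} + q = q + q^{2}$)
$E = -3611397$ ($E = -4655881 + 1022^{2} = -4655881 + 1044484 = -3611397$)
$\frac{1}{E + m{\left(2650 \right)}} = \frac{1}{-3611397 + 2650 \left(1 + 2650\right)} = \frac{1}{-3611397 + 2650 \cdot 2651} = \frac{1}{-3611397 + 7025150} = \frac{1}{3413753}$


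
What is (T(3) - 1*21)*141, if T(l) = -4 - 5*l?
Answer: -5640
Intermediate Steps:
(T(3) - 1*21)*141 = ((-4 - 5*3) - 1*21)*141 = ((-4 - 15) - 21)*141 = (-19 - 21)*141 = -40*141 = -5640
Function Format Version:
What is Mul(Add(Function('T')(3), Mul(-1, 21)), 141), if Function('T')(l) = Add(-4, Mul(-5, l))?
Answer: -5640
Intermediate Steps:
Mul(Add(Function('T')(3), Mul(-1, 21)), 141) = Mul(Add(Add(-4, Mul(-5, 3)), Mul(-1, 21)), 141) = Mul(Add(Add(-4, -15), -21), 141) = Mul(Add(-19, -21), 141) = Mul(-40, 141) = -5640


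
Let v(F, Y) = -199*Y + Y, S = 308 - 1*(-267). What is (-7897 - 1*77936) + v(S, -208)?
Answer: -44649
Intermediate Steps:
S = 575 (S = 308 + 267 = 575)
v(F, Y) = -198*Y
(-7897 - 1*77936) + v(S, -208) = (-7897 - 1*77936) - 198*(-208) = (-7897 - 77936) + 41184 = -85833 + 41184 = -44649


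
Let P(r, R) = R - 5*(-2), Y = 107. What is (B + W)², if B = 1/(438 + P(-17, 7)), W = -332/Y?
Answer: 22786808209/2370229225 ≈ 9.6138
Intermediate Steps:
W = -332/107 ≈ -3.1028
P(r, R) = 10 + R (P(r, R) = R + 10 = 10 + R)
B = 1/455 (B = 1/(438 + (10 + 7)) = 1/(438 + 17) = 1/455 ≈ 0.0021978)
(B + W)² = (1/455 - 332/107)² = (-150953/48685)² = 22786808209/2370229225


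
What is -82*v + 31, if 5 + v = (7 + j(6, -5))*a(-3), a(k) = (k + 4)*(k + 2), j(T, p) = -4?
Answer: 687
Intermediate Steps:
a(k) = (2 + k)*(4 + k) (a(k) = (4 + k)*(2 + k) = (2 + k)*(4 + k))
v = -8 (v = -5 + (7 - 4)*(8 + (-3)**2 + 6*(-3)) = -5 + 3*(8 + 9 - 18) = -5 + 3*(-1) = -5 - 3 = -8)
-82*v + 31 = -82*(-8) + 31 = 656 + 31 = 687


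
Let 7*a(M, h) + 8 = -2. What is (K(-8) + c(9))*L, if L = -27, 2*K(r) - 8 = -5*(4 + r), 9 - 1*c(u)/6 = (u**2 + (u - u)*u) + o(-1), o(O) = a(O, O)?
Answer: 77382/7 ≈ 11055.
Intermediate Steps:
a(M, h) = -10/7 (a(M, h) = -8/7 + (1/7)*(-2) = -8/7 - 2/7 = -10/7)
o(O) = -10/7
c(u) = 438/7 - 6*u**2 (c(u) = 54 - 6*((u**2 + (u - u)*u) - 10/7) = 54 - 6*((u**2 + 0*u) - 10/7) = 54 - 6*((u**2 + 0) - 10/7) = 54 - 6*(u**2 - 10/7) = 54 - 6*(-10/7 + u**2) = 54 + (60/7 - 6*u**2) = 438/7 - 6*u**2)
K(r) = -6 - 5*r/2 (K(r) = 4 + (-5*(4 + r))/2 = 4 + (-20 - 5*r)/2 = 4 + (-10 - 5*r/2) = -6 - 5*r/2)
(K(-8) + c(9))*L = ((-6 - 5/2*(-8)) + (438/7 - 6*9**2))*(-27) = ((-6 + 20) + (438/7 - 6*81))*(-27) = (14 + (438/7 - 486))*(-27) = (14 - 2964/7)*(-27) = -2866/7*(-27) = 77382/7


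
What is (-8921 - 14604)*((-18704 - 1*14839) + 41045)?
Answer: -176484550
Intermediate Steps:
(-8921 - 14604)*((-18704 - 1*14839) + 41045) = -23525*((-18704 - 14839) + 41045) = -23525*(-33543 + 41045) = -23525*7502 = -176484550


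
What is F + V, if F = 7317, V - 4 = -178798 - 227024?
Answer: -398501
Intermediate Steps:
V = -405818 (V = 4 + (-178798 - 227024) = 4 - 405822 = -405818)
F + V = 7317 - 405818 = -398501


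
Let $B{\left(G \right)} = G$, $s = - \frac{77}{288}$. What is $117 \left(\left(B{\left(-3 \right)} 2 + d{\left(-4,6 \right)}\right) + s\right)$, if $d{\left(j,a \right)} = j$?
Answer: $- \frac{38441}{32} \approx -1201.3$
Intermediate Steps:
$s = - \frac{77}{288}$ ($s = \left(-77\right) \frac{1}{288} = - \frac{77}{288} \approx -0.26736$)
$117 \left(\left(B{\left(-3 \right)} 2 + d{\left(-4,6 \right)}\right) + s\right) = 117 \left(\left(\left(-3\right) 2 - 4\right) - \frac{77}{288}\right) = 117 \left(\left(-6 - 4\right) - \frac{77}{288}\right) = 117 \left(-10 - \frac{77}{288}\right) = 117 \left(- \frac{2957}{288}\right) = - \frac{38441}{32}$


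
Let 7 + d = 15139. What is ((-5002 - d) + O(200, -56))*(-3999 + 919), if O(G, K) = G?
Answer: 61396720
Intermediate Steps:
d = 15132 (d = -7 + 15139 = 15132)
((-5002 - d) + O(200, -56))*(-3999 + 919) = ((-5002 - 1*15132) + 200)*(-3999 + 919) = ((-5002 - 15132) + 200)*(-3080) = (-20134 + 200)*(-3080) = -19934*(-3080) = 61396720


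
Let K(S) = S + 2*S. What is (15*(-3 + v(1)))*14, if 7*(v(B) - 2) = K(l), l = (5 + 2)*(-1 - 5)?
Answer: -3990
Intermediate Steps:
l = -42 (l = 7*(-6) = -42)
K(S) = 3*S
v(B) = -16 (v(B) = 2 + (3*(-42))/7 = 2 + (1/7)*(-126) = 2 - 18 = -16)
(15*(-3 + v(1)))*14 = (15*(-3 - 16))*14 = (15*(-19))*14 = -285*14 = -3990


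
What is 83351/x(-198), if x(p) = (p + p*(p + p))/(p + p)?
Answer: -166702/395 ≈ -422.03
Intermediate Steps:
x(p) = (p + 2*p²)/(2*p) (x(p) = (p + p*(2*p))/((2*p)) = (p + 2*p²)*(1/(2*p)) = (p + 2*p²)/(2*p))
83351/x(-198) = 83351/(½ - 198) = 83351/(-395/2) = 83351*(-2/395) = -166702/395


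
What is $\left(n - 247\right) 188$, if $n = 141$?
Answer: $-19928$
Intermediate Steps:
$\left(n - 247\right) 188 = \left(141 - 247\right) 188 = \left(-106\right) 188 = -19928$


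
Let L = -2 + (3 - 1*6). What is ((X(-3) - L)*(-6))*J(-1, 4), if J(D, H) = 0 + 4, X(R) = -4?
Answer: -24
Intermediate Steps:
L = -5 (L = -2 + (3 - 6) = -2 - 3 = -5)
J(D, H) = 4
((X(-3) - L)*(-6))*J(-1, 4) = ((-4 - 1*(-5))*(-6))*4 = ((-4 + 5)*(-6))*4 = (1*(-6))*4 = -6*4 = -24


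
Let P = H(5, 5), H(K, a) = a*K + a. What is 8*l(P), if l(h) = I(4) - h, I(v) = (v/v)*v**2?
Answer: -112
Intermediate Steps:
H(K, a) = a + K*a (H(K, a) = K*a + a = a + K*a)
P = 30 (P = 5*(1 + 5) = 5*6 = 30)
I(v) = v**2 (I(v) = 1*v**2 = v**2)
l(h) = 16 - h (l(h) = 4**2 - h = 16 - h)
8*l(P) = 8*(16 - 1*30) = 8*(16 - 30) = 8*(-14) = -112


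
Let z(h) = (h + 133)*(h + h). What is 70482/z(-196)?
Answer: 11747/4116 ≈ 2.8540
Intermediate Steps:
z(h) = 2*h*(133 + h) (z(h) = (133 + h)*(2*h) = 2*h*(133 + h))
70482/z(-196) = 70482/((2*(-196)*(133 - 196))) = 70482/((2*(-196)*(-63))) = 70482/24696 = 70482*(1/24696) = 11747/4116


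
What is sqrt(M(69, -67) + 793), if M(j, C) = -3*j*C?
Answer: sqrt(14662) ≈ 121.09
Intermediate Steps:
M(j, C) = -3*C*j
sqrt(M(69, -67) + 793) = sqrt(-3*(-67)*69 + 793) = sqrt(13869 + 793) = sqrt(14662)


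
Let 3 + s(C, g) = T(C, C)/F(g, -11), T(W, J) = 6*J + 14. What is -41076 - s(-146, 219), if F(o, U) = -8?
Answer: -164723/4 ≈ -41181.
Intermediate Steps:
T(W, J) = 14 + 6*J
s(C, g) = -19/4 - 3*C/4 (s(C, g) = -3 + (14 + 6*C)/(-8) = -3 + (14 + 6*C)*(-⅛) = -3 + (-7/4 - 3*C/4) = -19/4 - 3*C/4)
-41076 - s(-146, 219) = -41076 - (-19/4 - ¾*(-146)) = -41076 - (-19/4 + 219/2) = -41076 - 1*419/4 = -41076 - 419/4 = -164723/4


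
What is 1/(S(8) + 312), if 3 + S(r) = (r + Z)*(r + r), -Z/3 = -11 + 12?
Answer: 1/389 ≈ 0.0025707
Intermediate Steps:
Z = -3 (Z = -3*(-11 + 12) = -3*1 = -3)
S(r) = -3 + 2*r*(-3 + r) (S(r) = -3 + (r - 3)*(r + r) = -3 + (-3 + r)*(2*r) = -3 + 2*r*(-3 + r))
1/(S(8) + 312) = 1/((-3 - 6*8 + 2*8²) + 312) = 1/((-3 - 48 + 2*64) + 312) = 1/((-3 - 48 + 128) + 312) = 1/(77 + 312) = 1/389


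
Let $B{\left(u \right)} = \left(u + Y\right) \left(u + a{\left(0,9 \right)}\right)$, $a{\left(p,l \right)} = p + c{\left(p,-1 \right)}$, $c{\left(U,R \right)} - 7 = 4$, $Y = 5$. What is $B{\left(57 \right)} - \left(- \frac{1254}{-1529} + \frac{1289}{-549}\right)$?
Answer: $\frac{321843761}{76311} \approx 4217.5$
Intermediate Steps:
$c{\left(U,R \right)} = 11$ ($c{\left(U,R \right)} = 7 + 4 = 11$)
$a{\left(p,l \right)} = 11 + p$ ($a{\left(p,l \right)} = p + 11 = 11 + p$)
$B{\left(u \right)} = \left(5 + u\right) \left(11 + u\right)$ ($B{\left(u \right)} = \left(u + 5\right) \left(u + \left(11 + 0\right)\right) = \left(5 + u\right) \left(u + 11\right) = \left(5 + u\right) \left(11 + u\right)$)
$B{\left(57 \right)} - \left(- \frac{1254}{-1529} + \frac{1289}{-549}\right) = \left(55 + 57^{2} + 16 \cdot 57\right) - \left(- \frac{1254}{-1529} + \frac{1289}{-549}\right) = \left(55 + 3249 + 912\right) - \left(\left(-1254\right) \left(- \frac{1}{1529}\right) + 1289 \left(- \frac{1}{549}\right)\right) = 4216 - \left(\frac{114}{139} - \frac{1289}{549}\right) = 4216 - - \frac{116585}{76311} = 4216 + \frac{116585}{76311} = \frac{321843761}{76311}$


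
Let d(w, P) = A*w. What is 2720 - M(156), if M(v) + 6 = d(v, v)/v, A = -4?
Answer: 2730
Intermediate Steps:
d(w, P) = -4*w
M(v) = -10 (M(v) = -6 + (-4*v)/v = -6 - 4 = -10)
2720 - M(156) = 2720 - 1*(-10) = 2720 + 10 = 2730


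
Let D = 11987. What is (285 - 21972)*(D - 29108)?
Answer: 371303127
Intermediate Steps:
(285 - 21972)*(D - 29108) = (285 - 21972)*(11987 - 29108) = -21687*(-17121) = 371303127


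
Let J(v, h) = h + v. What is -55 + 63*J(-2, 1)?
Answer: -118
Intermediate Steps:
-55 + 63*J(-2, 1) = -55 + 63*(1 - 2) = -55 + 63*(-1) = -55 - 63 = -118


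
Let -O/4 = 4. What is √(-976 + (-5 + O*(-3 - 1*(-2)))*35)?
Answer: I*√591 ≈ 24.31*I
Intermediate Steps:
O = -16 (O = -4*4 = -16)
√(-976 + (-5 + O*(-3 - 1*(-2)))*35) = √(-976 + (-5 - 16*(-3 - 1*(-2)))*35) = √(-976 + (-5 - 16*(-3 + 2))*35) = √(-976 + (-5 - 16*(-1))*35) = √(-976 + (-5 + 16)*35) = √(-976 + 11*35) = √(-976 + 385) = √(-591) = I*√591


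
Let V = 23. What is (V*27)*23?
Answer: 14283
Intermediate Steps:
(V*27)*23 = (23*27)*23 = 621*23 = 14283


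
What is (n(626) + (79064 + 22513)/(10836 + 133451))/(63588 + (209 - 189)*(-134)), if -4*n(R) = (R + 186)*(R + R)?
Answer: -36671305195/8788232596 ≈ -4.1728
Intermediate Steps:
n(R) = -R*(186 + R)/2 (n(R) = -(R + 186)*(R + R)/4 = -(186 + R)*2*R/4 = -R*(186 + R)/2)
(n(626) + (79064 + 22513)/(10836 + 133451))/(63588 + (209 - 189)*(-134)) = (-1/2*626*(186 + 626) + (79064 + 22513)/(10836 + 133451))/(63588 + (209 - 189)*(-134)) = (-1/2*626*812 + 101577/144287)/(63588 + 20*(-134)) = (-254156 + 101577*(1/144287))/(63588 - 2680) = (-254156 + 101577/144287)/60908 = -36671305195/144287*1/60908 = -36671305195/8788232596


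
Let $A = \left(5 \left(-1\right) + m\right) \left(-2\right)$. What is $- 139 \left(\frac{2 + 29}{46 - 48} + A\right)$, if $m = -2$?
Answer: $\frac{417}{2} \approx 208.5$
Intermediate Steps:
$A = 14$ ($A = \left(5 \left(-1\right) - 2\right) \left(-2\right) = \left(-5 - 2\right) \left(-2\right) = \left(-7\right) \left(-2\right) = 14$)
$- 139 \left(\frac{2 + 29}{46 - 48} + A\right) = - 139 \left(\frac{2 + 29}{46 - 48} + 14\right) = - 139 \left(\frac{31}{-2} + 14\right) = - 139 \left(31 \left(- \frac{1}{2}\right) + 14\right) = - 139 \left(- \frac{31}{2} + 14\right) = \left(-139\right) \left(- \frac{3}{2}\right) = \frac{417}{2}$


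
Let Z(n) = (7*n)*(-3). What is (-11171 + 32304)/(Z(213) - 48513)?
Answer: -21133/52986 ≈ -0.39884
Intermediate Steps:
Z(n) = -21*n
(-11171 + 32304)/(Z(213) - 48513) = (-11171 + 32304)/(-21*213 - 48513) = 21133/(-4473 - 48513) = 21133/(-52986) = 21133*(-1/52986) = -21133/52986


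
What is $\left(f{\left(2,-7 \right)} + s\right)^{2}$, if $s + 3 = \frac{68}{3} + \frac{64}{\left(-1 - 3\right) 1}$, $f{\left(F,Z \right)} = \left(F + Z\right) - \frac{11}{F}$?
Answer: $\frac{1681}{36} \approx 46.694$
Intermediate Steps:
$f{\left(F,Z \right)} = F + Z - \frac{11}{F}$
$s = \frac{11}{3}$ ($s = -3 + \left(\frac{68}{3} + \frac{64}{\left(-1 - 3\right) 1}\right) = -3 + \left(68 \cdot \frac{1}{3} + \frac{64}{\left(-4\right) 1}\right) = -3 + \left(\frac{68}{3} + \frac{64}{-4}\right) = -3 + \left(\frac{68}{3} + 64 \left(- \frac{1}{4}\right)\right) = -3 + \left(\frac{68}{3} - 16\right) = -3 + \frac{20}{3} = \frac{11}{3} \approx 3.6667$)
$\left(f{\left(2,-7 \right)} + s\right)^{2} = \left(\left(2 - 7 - \frac{11}{2}\right) + \frac{11}{3}\right)^{2} = \left(- \frac{21}{2} + \frac{11}{3}\right)^{2} = \left(- \frac{41}{6}\right)^{2} = \frac{1681}{36}$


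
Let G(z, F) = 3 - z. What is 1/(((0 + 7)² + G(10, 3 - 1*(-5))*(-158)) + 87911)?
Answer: 1/89066 ≈ 1.1228e-5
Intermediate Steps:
1/(((0 + 7)² + G(10, 3 - 1*(-5))*(-158)) + 87911) = 1/(((0 + 7)² + (3 - 1*10)*(-158)) + 87911) = 1/((7² + (3 - 10)*(-158)) + 87911) = 1/((49 - 7*(-158)) + 87911) = 1/((49 + 1106) + 87911) = 1/(1155 + 87911) = 1/89066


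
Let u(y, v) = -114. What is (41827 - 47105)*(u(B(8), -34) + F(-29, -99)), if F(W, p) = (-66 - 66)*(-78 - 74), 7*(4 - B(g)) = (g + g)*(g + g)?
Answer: -105296100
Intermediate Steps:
B(g) = 4 - 4*g**2/7 (B(g) = 4 - (g + g)*(g + g)/7 = 4 - 2*g*2*g/7 = 4 - 4*g**2/7)
F(W, p) = 20064 (F(W, p) = -132*(-152) = 20064)
(41827 - 47105)*(u(B(8), -34) + F(-29, -99)) = (41827 - 47105)*(-114 + 20064) = -5278*19950 = -105296100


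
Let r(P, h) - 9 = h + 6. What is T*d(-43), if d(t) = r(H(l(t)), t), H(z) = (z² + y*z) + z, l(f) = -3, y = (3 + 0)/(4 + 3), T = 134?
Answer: -3752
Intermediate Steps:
y = 3/7 ≈ 0.42857
H(z) = z² + 10*z/7 (H(z) = (z² + 3*z/7) + z = z² + 10*z/7)
r(P, h) = 15 + h (r(P, h) = 9 + (h + 6) = 9 + (6 + h) = 15 + h)
d(t) = 15 + t
T*d(-43) = 134*(15 - 43) = 134*(-28) = -3752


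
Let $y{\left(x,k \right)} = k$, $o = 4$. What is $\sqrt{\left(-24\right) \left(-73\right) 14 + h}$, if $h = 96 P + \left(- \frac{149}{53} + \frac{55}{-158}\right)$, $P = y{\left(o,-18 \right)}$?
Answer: $\frac{\sqrt{1598602821882}}{8374} \approx 150.99$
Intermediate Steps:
$P = -18$
$h = - \frac{14496729}{8374}$ ($h = 96 \left(-18\right) + \left(- \frac{149}{53} + \frac{55}{-158}\right) = -1728 + \left(\left(-149\right) \frac{1}{53} + 55 \left(- \frac{1}{158}\right)\right) = -1728 - \frac{26457}{8374} = - \frac{14496729}{8374} \approx -1731.2$)
$\sqrt{\left(-24\right) \left(-73\right) 14 + h} = \sqrt{\left(-24\right) \left(-73\right) 14 - \frac{14496729}{8374}} = \sqrt{1752 \cdot 14 - \frac{14496729}{8374}} = \sqrt{24528 - \frac{14496729}{8374}} = \sqrt{\frac{190900743}{8374}} = \frac{\sqrt{1598602821882}}{8374}$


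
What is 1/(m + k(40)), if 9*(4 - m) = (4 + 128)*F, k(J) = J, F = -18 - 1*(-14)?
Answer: 3/308 ≈ 0.0097403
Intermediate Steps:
F = -4 (F = -18 + 14 = -4)
m = 188/3 (m = 4 - (4 + 128)*(-4)/9 = 4 - 44*(-4)/3 = 4 - ⅑*(-528) = 4 + 176/3 = 188/3 ≈ 62.667)
1/(m + k(40)) = 1/(188/3 + 40) = 1/(308/3) = 3/308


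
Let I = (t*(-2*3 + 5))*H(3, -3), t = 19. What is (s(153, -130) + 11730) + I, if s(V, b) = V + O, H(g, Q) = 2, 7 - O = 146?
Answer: 11706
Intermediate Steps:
O = -139 (O = 7 - 1*146 = 7 - 146 = -139)
I = -38 (I = (19*(-2*3 + 5))*2 = (19*(-6 + 5))*2 = (19*(-1))*2 = -19*2 = -38)
s(V, b) = -139 + V (s(V, b) = V - 139 = -139 + V)
(s(153, -130) + 11730) + I = ((-139 + 153) + 11730) - 38 = (14 + 11730) - 38 = 11744 - 38 = 11706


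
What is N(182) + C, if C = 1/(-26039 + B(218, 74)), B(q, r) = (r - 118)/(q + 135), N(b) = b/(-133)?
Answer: -238993793/174644409 ≈ -1.3685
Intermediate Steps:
N(b) = -b/133 (N(b) = b*(-1/133) = -b/133)
B(q, r) = (-118 + r)/(135 + q)
C = -353/9191811 (C = 1/(-26039 + (-118 + 74)/(135 + 218)) = 1/(-26039 - 44/353) = 1/(-9191811/353) = -353/9191811 ≈ -3.8404e-5)
N(182) + C = -1/133*182 - 353/9191811 = -26/19 - 353/9191811 = -238993793/174644409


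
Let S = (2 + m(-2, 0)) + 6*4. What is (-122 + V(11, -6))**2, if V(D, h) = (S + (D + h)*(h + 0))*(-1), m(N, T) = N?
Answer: 13456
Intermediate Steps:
S = 24 (S = (2 - 2) + 6*4 = 0 + 24 = 24)
V(D, h) = -24 - h*(D + h) (V(D, h) = (24 + (D + h)*(h + 0))*(-1) = (24 + (D + h)*h)*(-1) = (24 + h*(D + h))*(-1) = -24 - h*(D + h))
(-122 + V(11, -6))**2 = (-122 + (-24 - 1*(-6)**2 - 1*11*(-6)))**2 = (-122 + (-24 - 1*36 + 66))**2 = (-122 + (-24 - 36 + 66))**2 = (-122 + 6)**2 = (-116)**2 = 13456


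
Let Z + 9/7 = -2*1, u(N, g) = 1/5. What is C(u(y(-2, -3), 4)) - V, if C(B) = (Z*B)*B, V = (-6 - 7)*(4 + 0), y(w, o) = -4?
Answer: 9077/175 ≈ 51.869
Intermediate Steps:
u(N, g) = 1/5
Z = -23/7 (Z = -9/7 - 2*1 = -9/7 - 2 = -23/7 ≈ -3.2857)
V = -52 (V = -13*4 = -52)
C(B) = -23*B**2/7 (C(B) = (-23*B/7)*B = -23*B**2/7)
C(u(y(-2, -3), 4)) - V = -23*(1/5)**2/7 - 1*(-52) = -23/7*1/25 + 52 = -23/175 + 52 = 9077/175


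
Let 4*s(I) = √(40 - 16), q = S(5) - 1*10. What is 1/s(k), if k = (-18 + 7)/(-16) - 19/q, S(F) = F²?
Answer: √6/3 ≈ 0.81650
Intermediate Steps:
q = 15 (q = 5² - 1*10 = 25 - 10 = 15)
k = -139/240 (k = (-18 + 7)/(-16) - 19/15 = -11*(-1/16) - 19*1/15 = 11/16 - 19/15 = -139/240 ≈ -0.57917)
s(I) = √6/2 (s(I) = √(40 - 16)/4 = √24/4 = (2*√6)/4 = √6/2)
1/s(k) = 1/(√6/2) = √6/3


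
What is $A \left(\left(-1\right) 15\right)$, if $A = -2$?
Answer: $30$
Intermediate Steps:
$A \left(\left(-1\right) 15\right) = - 2 \left(\left(-1\right) 15\right) = \left(-2\right) \left(-15\right) = 30$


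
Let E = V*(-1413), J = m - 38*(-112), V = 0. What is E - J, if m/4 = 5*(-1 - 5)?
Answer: -4136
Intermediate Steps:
m = -120 (m = 4*(5*(-1 - 5)) = 4*(5*(-6)) = 4*(-30) = -120)
J = 4136 (J = -120 - 38*(-112) = -120 + 4256 = 4136)
E = 0 (E = 0*(-1413) = 0)
E - J = 0 - 1*4136 = 0 - 4136 = -4136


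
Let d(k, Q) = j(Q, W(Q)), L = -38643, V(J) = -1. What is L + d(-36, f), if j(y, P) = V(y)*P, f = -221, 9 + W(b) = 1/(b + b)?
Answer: -17076227/442 ≈ -38634.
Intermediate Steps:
W(b) = -9 + 1/(2*b) (W(b) = -9 + 1/(b + b) = -9 + 1/(2*b))
j(y, P) = -P
d(k, Q) = 9 - 1/(2*Q) (d(k, Q) = -(-9 + 1/(2*Q)) = 9 - 1/(2*Q))
L + d(-36, f) = -38643 + (9 - 1/2/(-221)) = -38643 + (9 - 1/2*(-1/221)) = -38643 + (9 + 1/442) = -38643 + 3979/442 = -17076227/442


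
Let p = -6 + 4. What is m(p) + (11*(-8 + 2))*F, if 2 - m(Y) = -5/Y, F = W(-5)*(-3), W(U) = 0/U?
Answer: -1/2 ≈ -0.50000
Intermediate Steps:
W(U) = 0
p = -2
F = 0 (F = 0*(-3) = 0)
m(Y) = 2 + 5/Y (m(Y) = 2 - (-5)/Y = 2 + 5/Y)
m(p) + (11*(-8 + 2))*F = (2 + 5/(-2)) + (11*(-8 + 2))*0 = (2 + 5*(-1/2)) + (11*(-6))*0 = (2 - 5/2) - 66*0 = -1/2 + 0 = -1/2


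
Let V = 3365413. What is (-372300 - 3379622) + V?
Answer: -386509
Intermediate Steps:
(-372300 - 3379622) + V = (-372300 - 3379622) + 3365413 = -3751922 + 3365413 = -386509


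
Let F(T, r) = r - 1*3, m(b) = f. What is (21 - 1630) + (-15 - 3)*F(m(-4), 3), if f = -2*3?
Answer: -1609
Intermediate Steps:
f = -6
m(b) = -6
F(T, r) = -3 + r (F(T, r) = r - 3 = -3 + r)
(21 - 1630) + (-15 - 3)*F(m(-4), 3) = (21 - 1630) + (-15 - 3)*(-3 + 3) = -1609 - 18*0 = -1609 + 0 = -1609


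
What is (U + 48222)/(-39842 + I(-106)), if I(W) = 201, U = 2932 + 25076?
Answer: -10890/5663 ≈ -1.9230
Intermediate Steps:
U = 28008
(U + 48222)/(-39842 + I(-106)) = (28008 + 48222)/(-39842 + 201) = 76230/(-39641) = 76230*(-1/39641) = -10890/5663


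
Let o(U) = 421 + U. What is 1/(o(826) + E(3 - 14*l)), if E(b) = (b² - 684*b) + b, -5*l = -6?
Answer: 25/271571 ≈ 9.2057e-5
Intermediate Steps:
l = 6/5 (l = -⅕*(-6) = 6/5 ≈ 1.2000)
E(b) = b² - 683*b
1/(o(826) + E(3 - 14*l)) = 1/((421 + 826) + (3 - 14*6/5)*(-683 + (3 - 14*6/5))) = 1/(1247 + (3 - 84/5)*(-683 + (3 - 84/5))) = 1/(1247 - 69*(-683 - 69/5)/5) = 1/(1247 - 69/5*(-3484/5)) = 1/(1247 + 240396/25) = 1/(271571/25) = 25/271571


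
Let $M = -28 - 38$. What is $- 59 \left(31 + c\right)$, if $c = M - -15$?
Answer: $1180$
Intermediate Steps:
$M = -66$ ($M = -28 - 38 = -66$)
$c = -51$ ($c = -66 - -15 = -66 + 15 = -51$)
$- 59 \left(31 + c\right) = - 59 \left(31 - 51\right) = \left(-59\right) \left(-20\right) = 1180$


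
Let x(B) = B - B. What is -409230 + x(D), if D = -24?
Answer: -409230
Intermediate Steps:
x(B) = 0
-409230 + x(D) = -409230 + 0 = -409230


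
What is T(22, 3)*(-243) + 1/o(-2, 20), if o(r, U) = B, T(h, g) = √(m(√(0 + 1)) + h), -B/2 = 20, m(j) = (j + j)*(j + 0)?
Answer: -1/40 - 486*√6 ≈ -1190.5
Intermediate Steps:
m(j) = 2*j² (m(j) = (2*j)*j = 2*j²)
B = -40 (B = -2*20 = -40)
T(h, g) = √(2 + h) (T(h, g) = √(2*(√(0 + 1))² + h) = √(2*(√1)² + h) = √(2*1² + h) = √(2*1 + h) = √(2 + h))
o(r, U) = -40
T(22, 3)*(-243) + 1/o(-2, 20) = √(2 + 22)*(-243) + 1/(-40) = √24*(-243) - 1/40 = (2*√6)*(-243) - 1/40 = -486*√6 - 1/40 = -1/40 - 486*√6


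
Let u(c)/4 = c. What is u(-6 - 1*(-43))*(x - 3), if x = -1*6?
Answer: -1332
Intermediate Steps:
u(c) = 4*c
x = -6
u(-6 - 1*(-43))*(x - 3) = (4*(-6 - 1*(-43)))*(-6 - 3) = (4*(-6 + 43))*(-9) = (4*37)*(-9) = 148*(-9) = -1332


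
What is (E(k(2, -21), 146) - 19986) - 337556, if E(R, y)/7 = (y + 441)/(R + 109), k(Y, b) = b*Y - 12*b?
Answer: -114051789/319 ≈ -3.5753e+5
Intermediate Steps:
k(Y, b) = -12*b + Y*b (k(Y, b) = Y*b - 12*b = -12*b + Y*b)
E(R, y) = 7*(441 + y)/(109 + R) (E(R, y) = 7*((y + 441)/(R + 109)) = 7*((441 + y)/(109 + R)) = 7*(441 + y)/(109 + R))
(E(k(2, -21), 146) - 19986) - 337556 = (7*(441 + 146)/(109 - 21*(-12 + 2)) - 19986) - 337556 = (7*587/(109 - 21*(-10)) - 19986) - 337556 = (7*587/(109 + 210) - 19986) - 337556 = (7*587/319 - 19986) - 337556 = (7*(1/319)*587 - 19986) - 337556 = (4109/319 - 19986) - 337556 = -6371425/319 - 337556 = -114051789/319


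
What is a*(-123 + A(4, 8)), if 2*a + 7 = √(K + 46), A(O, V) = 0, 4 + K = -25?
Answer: 861/2 - 123*√17/2 ≈ 176.93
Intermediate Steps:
K = -29 (K = -4 - 25 = -29)
a = -7/2 + √17/2 (a = -7/2 + √(-29 + 46)/2 = -7/2 + √17/2 ≈ -1.4384)
a*(-123 + A(4, 8)) = (-7/2 + √17/2)*(-123 + 0) = (-7/2 + √17/2)*(-123) = 861/2 - 123*√17/2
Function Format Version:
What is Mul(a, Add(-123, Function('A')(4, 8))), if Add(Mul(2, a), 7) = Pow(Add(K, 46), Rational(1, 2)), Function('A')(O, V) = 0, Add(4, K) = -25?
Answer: Add(Rational(861, 2), Mul(Rational(-123, 2), Pow(17, Rational(1, 2)))) ≈ 176.93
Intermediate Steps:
K = -29 (K = Add(-4, -25) = -29)
a = Add(Rational(-7, 2), Mul(Rational(1, 2), Pow(17, Rational(1, 2)))) (a = Add(Rational(-7, 2), Mul(Rational(1, 2), Pow(Add(-29, 46), Rational(1, 2)))) = Add(Rational(-7, 2), Mul(Rational(1, 2), Pow(17, Rational(1, 2)))) ≈ -1.4384)
Mul(a, Add(-123, Function('A')(4, 8))) = Mul(Add(Rational(-7, 2), Mul(Rational(1, 2), Pow(17, Rational(1, 2)))), Add(-123, 0)) = Mul(Add(Rational(-7, 2), Mul(Rational(1, 2), Pow(17, Rational(1, 2)))), -123) = Add(Rational(861, 2), Mul(Rational(-123, 2), Pow(17, Rational(1, 2))))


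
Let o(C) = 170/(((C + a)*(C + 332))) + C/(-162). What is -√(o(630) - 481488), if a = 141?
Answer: -2*I*√16554950739095717/370851 ≈ -693.9*I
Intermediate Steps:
o(C) = -C/162 + 170/((141 + C)*(332 + C)) (o(C) = 170/(((C + 141)*(C + 332))) + C/(-162) = 170/(((141 + C)*(332 + C))) + C*(-1/162) = 170*(1/((141 + C)*(332 + C))) - C/162 = 170/((141 + C)*(332 + C)) - C/162 = -C/162 + 170/((141 + C)*(332 + C)))
-√(o(630) - 481488) = -√((27540 - 1*630³ - 46812*630 - 473*630²)/(162*(46812 + 630² + 473*630)) - 481488) = -√((27540 - 1*250047000 - 29491560 - 473*396900)/(162*(46812 + 396900 + 297990)) - 481488) = -√((1/162)*(27540 - 250047000 - 29491560 - 187733700)/741702 - 481488) = -√((1/162)*(1/741702)*(-467244720) - 481488) = -√(-4326340/1112553 - 481488) = -√(-535685245204/1112553) = -2*I*√16554950739095717/370851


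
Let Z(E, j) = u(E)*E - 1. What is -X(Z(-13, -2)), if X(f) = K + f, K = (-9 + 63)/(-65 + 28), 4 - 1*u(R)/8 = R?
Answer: 65507/37 ≈ 1770.5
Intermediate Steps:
u(R) = 32 - 8*R
K = -54/37 (K = 54/(-37) = 54*(-1/37) = -54/37 ≈ -1.4595)
Z(E, j) = -1 + E*(32 - 8*E) (Z(E, j) = (32 - 8*E)*E - 1 = E*(32 - 8*E) - 1 = -1 + E*(32 - 8*E))
X(f) = -54/37 + f
-X(Z(-13, -2)) = -(-54/37 + (-1 - 8*(-13)*(-4 - 13))) = -(-54/37 + (-1 - 8*(-13)*(-17))) = -(-54/37 + (-1 - 1768)) = -(-54/37 - 1769) = -1*(-65507/37) = 65507/37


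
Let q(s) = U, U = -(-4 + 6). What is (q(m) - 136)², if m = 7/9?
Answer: 19044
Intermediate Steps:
m = 7/9 (m = 7*(⅑) = 7/9 ≈ 0.77778)
U = -2 (U = -1*2 = -2)
q(s) = -2
(q(m) - 136)² = (-2 - 136)² = (-138)² = 19044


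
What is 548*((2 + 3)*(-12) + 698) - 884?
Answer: 348740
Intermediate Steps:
548*((2 + 3)*(-12) + 698) - 884 = 548*(5*(-12) + 698) - 884 = 548*(-60 + 698) - 884 = 548*638 - 884 = 349624 - 884 = 348740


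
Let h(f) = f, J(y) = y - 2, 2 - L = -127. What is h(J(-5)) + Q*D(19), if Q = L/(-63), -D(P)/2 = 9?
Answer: 209/7 ≈ 29.857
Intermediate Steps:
L = 129 (L = 2 - 1*(-127) = 2 + 127 = 129)
D(P) = -18 (D(P) = -2*9 = -18)
J(y) = -2 + y
Q = -43/21 (Q = 129/(-63) = 129*(-1/63) = -43/21 ≈ -2.0476)
h(J(-5)) + Q*D(19) = (-2 - 5) - 43/21*(-18) = -7 + 258/7 = 209/7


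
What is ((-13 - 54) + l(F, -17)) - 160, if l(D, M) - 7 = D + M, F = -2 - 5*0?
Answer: -239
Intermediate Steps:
F = -2 (F = -2 - 1*0 = -2 + 0 = -2)
l(D, M) = 7 + D + M (l(D, M) = 7 + (D + M) = 7 + D + M)
((-13 - 54) + l(F, -17)) - 160 = ((-13 - 54) + (7 - 2 - 17)) - 160 = (-67 - 12) - 160 = -79 - 160 = -239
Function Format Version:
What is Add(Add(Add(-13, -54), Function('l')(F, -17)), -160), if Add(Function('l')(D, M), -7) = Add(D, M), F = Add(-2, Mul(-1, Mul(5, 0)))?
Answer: -239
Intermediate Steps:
F = -2 (F = Add(-2, Mul(-1, 0)) = Add(-2, 0) = -2)
Function('l')(D, M) = Add(7, D, M) (Function('l')(D, M) = Add(7, Add(D, M)) = Add(7, D, M))
Add(Add(Add(-13, -54), Function('l')(F, -17)), -160) = Add(Add(Add(-13, -54), Add(7, -2, -17)), -160) = Add(Add(-67, -12), -160) = Add(-79, -160) = -239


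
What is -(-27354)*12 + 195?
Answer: 328443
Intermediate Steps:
-(-27354)*12 + 195 = -582*(-564) + 195 = 328248 + 195 = 328443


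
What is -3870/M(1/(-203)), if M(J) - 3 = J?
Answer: -392805/304 ≈ -1292.1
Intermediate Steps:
M(J) = 3 + J
-3870/M(1/(-203)) = -3870/(3 + 1/(-203)) = -3870/(3 - 1/203) = -3870/608/203 = -3870*203/608 = -392805/304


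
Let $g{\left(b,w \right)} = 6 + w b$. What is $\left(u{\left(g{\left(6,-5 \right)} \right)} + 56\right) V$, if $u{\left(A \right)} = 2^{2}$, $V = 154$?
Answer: $9240$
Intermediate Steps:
$g{\left(b,w \right)} = 6 + b w$
$u{\left(A \right)} = 4$
$\left(u{\left(g{\left(6,-5 \right)} \right)} + 56\right) V = \left(4 + 56\right) 154 = 60 \cdot 154 = 9240$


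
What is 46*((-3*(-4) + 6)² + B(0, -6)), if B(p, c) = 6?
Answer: 15180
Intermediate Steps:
46*((-3*(-4) + 6)² + B(0, -6)) = 46*((-3*(-4) + 6)² + 6) = 46*((12 + 6)² + 6) = 46*(18² + 6) = 46*(324 + 6) = 46*330 = 15180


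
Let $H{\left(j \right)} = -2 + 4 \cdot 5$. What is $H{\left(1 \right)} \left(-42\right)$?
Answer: $-756$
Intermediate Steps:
$H{\left(j \right)} = 18$ ($H{\left(j \right)} = -2 + 20 = 18$)
$H{\left(1 \right)} \left(-42\right) = 18 \left(-42\right) = -756$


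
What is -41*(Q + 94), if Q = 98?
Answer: -7872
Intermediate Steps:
-41*(Q + 94) = -41*(98 + 94) = -41*192 = -7872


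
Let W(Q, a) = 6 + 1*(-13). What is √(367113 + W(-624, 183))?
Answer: √367106 ≈ 605.89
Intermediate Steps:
W(Q, a) = -7 (W(Q, a) = 6 - 13 = -7)
√(367113 + W(-624, 183)) = √(367113 - 7) = √367106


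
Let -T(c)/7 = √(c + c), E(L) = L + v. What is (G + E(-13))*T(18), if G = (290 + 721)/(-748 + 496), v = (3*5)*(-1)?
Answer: 2689/2 ≈ 1344.5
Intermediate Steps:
v = -15 (v = 15*(-1) = -15)
E(L) = -15 + L (E(L) = L - 15 = -15 + L)
T(c) = -7*√2*√c (T(c) = -7*√(c + c) = -7*√2*√c)
G = -337/84 (G = 1011/(-252) = 1011*(-1/252) = -337/84 ≈ -4.0119)
(G + E(-13))*T(18) = (-337/84 + (-15 - 13))*(-7*√2*√18) = (-337/84 - 28)*(-7*√2*3*√2) = -2689/84*(-42) = 2689/2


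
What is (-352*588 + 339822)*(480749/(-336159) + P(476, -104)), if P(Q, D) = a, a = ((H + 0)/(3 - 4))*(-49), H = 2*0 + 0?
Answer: -21288527218/112053 ≈ -1.8999e+5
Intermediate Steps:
H = 0 (H = 0 + 0 = 0)
a = 0 (a = ((0 + 0)/(3 - 4))*(-49) = (0/(-1))*(-49) = (0*(-1))*(-49) = 0*(-49) = 0)
P(Q, D) = 0
(-352*588 + 339822)*(480749/(-336159) + P(476, -104)) = (-352*588 + 339822)*(480749/(-336159) + 0) = (-206976 + 339822)*(480749*(-1/336159) + 0) = 132846*(-480749/336159 + 0) = 132846*(-480749/336159) = -21288527218/112053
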